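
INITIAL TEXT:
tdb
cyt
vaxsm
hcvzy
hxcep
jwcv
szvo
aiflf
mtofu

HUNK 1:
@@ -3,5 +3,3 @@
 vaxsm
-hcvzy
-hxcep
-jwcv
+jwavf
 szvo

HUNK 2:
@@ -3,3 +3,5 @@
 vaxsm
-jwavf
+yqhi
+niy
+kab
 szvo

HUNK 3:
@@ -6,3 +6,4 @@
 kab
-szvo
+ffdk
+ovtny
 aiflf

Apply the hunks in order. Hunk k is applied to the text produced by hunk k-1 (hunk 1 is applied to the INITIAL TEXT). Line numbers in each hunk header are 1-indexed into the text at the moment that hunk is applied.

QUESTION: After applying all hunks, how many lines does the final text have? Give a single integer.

Hunk 1: at line 3 remove [hcvzy,hxcep,jwcv] add [jwavf] -> 7 lines: tdb cyt vaxsm jwavf szvo aiflf mtofu
Hunk 2: at line 3 remove [jwavf] add [yqhi,niy,kab] -> 9 lines: tdb cyt vaxsm yqhi niy kab szvo aiflf mtofu
Hunk 3: at line 6 remove [szvo] add [ffdk,ovtny] -> 10 lines: tdb cyt vaxsm yqhi niy kab ffdk ovtny aiflf mtofu
Final line count: 10

Answer: 10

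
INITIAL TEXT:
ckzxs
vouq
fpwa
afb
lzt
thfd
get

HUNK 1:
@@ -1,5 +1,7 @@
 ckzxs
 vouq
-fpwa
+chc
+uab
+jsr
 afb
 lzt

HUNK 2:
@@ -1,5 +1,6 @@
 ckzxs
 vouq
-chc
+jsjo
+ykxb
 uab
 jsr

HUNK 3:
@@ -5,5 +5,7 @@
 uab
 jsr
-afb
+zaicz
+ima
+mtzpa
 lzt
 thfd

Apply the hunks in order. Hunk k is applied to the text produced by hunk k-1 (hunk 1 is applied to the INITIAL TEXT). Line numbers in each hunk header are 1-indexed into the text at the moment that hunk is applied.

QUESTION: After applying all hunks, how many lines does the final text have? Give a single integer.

Hunk 1: at line 1 remove [fpwa] add [chc,uab,jsr] -> 9 lines: ckzxs vouq chc uab jsr afb lzt thfd get
Hunk 2: at line 1 remove [chc] add [jsjo,ykxb] -> 10 lines: ckzxs vouq jsjo ykxb uab jsr afb lzt thfd get
Hunk 3: at line 5 remove [afb] add [zaicz,ima,mtzpa] -> 12 lines: ckzxs vouq jsjo ykxb uab jsr zaicz ima mtzpa lzt thfd get
Final line count: 12

Answer: 12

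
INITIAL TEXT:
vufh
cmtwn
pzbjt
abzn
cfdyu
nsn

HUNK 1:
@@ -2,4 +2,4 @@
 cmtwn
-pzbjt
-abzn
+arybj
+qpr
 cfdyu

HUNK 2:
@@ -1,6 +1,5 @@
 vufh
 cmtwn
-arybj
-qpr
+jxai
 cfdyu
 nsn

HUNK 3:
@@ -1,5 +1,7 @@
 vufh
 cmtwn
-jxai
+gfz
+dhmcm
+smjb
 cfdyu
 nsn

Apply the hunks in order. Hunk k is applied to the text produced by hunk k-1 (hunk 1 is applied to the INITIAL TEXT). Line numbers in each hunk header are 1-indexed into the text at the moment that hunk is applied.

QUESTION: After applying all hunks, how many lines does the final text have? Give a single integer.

Hunk 1: at line 2 remove [pzbjt,abzn] add [arybj,qpr] -> 6 lines: vufh cmtwn arybj qpr cfdyu nsn
Hunk 2: at line 1 remove [arybj,qpr] add [jxai] -> 5 lines: vufh cmtwn jxai cfdyu nsn
Hunk 3: at line 1 remove [jxai] add [gfz,dhmcm,smjb] -> 7 lines: vufh cmtwn gfz dhmcm smjb cfdyu nsn
Final line count: 7

Answer: 7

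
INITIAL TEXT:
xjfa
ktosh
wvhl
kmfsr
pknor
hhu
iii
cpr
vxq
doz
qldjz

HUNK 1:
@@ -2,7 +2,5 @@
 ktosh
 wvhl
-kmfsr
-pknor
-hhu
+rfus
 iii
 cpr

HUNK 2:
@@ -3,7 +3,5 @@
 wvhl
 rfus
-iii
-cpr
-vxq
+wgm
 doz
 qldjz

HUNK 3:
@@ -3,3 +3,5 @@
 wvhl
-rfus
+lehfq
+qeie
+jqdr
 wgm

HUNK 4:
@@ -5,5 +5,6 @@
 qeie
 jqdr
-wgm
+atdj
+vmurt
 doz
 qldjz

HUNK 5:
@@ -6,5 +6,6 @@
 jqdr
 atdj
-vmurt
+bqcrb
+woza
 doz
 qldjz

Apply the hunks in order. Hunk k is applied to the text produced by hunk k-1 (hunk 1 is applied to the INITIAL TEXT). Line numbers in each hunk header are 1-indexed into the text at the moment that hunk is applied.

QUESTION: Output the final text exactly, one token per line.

Answer: xjfa
ktosh
wvhl
lehfq
qeie
jqdr
atdj
bqcrb
woza
doz
qldjz

Derivation:
Hunk 1: at line 2 remove [kmfsr,pknor,hhu] add [rfus] -> 9 lines: xjfa ktosh wvhl rfus iii cpr vxq doz qldjz
Hunk 2: at line 3 remove [iii,cpr,vxq] add [wgm] -> 7 lines: xjfa ktosh wvhl rfus wgm doz qldjz
Hunk 3: at line 3 remove [rfus] add [lehfq,qeie,jqdr] -> 9 lines: xjfa ktosh wvhl lehfq qeie jqdr wgm doz qldjz
Hunk 4: at line 5 remove [wgm] add [atdj,vmurt] -> 10 lines: xjfa ktosh wvhl lehfq qeie jqdr atdj vmurt doz qldjz
Hunk 5: at line 6 remove [vmurt] add [bqcrb,woza] -> 11 lines: xjfa ktosh wvhl lehfq qeie jqdr atdj bqcrb woza doz qldjz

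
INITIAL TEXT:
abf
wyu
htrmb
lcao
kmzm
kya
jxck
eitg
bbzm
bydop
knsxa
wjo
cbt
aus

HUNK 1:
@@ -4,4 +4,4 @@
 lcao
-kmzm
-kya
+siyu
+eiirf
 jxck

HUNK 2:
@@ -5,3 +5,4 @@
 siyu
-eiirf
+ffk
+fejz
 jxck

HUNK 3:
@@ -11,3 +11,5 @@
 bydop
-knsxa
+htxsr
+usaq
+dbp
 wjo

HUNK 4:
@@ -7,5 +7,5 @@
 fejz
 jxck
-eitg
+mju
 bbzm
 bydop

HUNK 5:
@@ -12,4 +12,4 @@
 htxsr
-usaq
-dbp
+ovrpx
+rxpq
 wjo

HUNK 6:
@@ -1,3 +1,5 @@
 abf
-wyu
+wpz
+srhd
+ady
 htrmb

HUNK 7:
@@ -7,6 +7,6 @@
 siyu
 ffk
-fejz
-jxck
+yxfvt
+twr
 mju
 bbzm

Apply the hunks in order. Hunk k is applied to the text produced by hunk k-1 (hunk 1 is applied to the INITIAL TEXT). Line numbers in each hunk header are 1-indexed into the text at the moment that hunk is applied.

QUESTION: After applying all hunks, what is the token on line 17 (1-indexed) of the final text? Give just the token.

Hunk 1: at line 4 remove [kmzm,kya] add [siyu,eiirf] -> 14 lines: abf wyu htrmb lcao siyu eiirf jxck eitg bbzm bydop knsxa wjo cbt aus
Hunk 2: at line 5 remove [eiirf] add [ffk,fejz] -> 15 lines: abf wyu htrmb lcao siyu ffk fejz jxck eitg bbzm bydop knsxa wjo cbt aus
Hunk 3: at line 11 remove [knsxa] add [htxsr,usaq,dbp] -> 17 lines: abf wyu htrmb lcao siyu ffk fejz jxck eitg bbzm bydop htxsr usaq dbp wjo cbt aus
Hunk 4: at line 7 remove [eitg] add [mju] -> 17 lines: abf wyu htrmb lcao siyu ffk fejz jxck mju bbzm bydop htxsr usaq dbp wjo cbt aus
Hunk 5: at line 12 remove [usaq,dbp] add [ovrpx,rxpq] -> 17 lines: abf wyu htrmb lcao siyu ffk fejz jxck mju bbzm bydop htxsr ovrpx rxpq wjo cbt aus
Hunk 6: at line 1 remove [wyu] add [wpz,srhd,ady] -> 19 lines: abf wpz srhd ady htrmb lcao siyu ffk fejz jxck mju bbzm bydop htxsr ovrpx rxpq wjo cbt aus
Hunk 7: at line 7 remove [fejz,jxck] add [yxfvt,twr] -> 19 lines: abf wpz srhd ady htrmb lcao siyu ffk yxfvt twr mju bbzm bydop htxsr ovrpx rxpq wjo cbt aus
Final line 17: wjo

Answer: wjo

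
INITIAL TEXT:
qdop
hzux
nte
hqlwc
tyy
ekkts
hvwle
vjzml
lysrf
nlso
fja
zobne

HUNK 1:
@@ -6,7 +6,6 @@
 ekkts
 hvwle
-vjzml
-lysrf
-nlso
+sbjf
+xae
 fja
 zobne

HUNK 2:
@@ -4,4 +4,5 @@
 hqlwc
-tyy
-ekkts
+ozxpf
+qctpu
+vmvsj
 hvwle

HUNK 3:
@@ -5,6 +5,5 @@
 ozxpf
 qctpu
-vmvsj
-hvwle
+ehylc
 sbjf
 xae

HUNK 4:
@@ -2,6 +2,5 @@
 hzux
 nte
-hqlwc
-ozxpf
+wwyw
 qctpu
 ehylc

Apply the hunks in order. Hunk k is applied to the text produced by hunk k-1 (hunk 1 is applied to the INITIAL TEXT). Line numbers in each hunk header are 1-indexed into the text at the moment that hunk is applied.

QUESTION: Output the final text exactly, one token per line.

Answer: qdop
hzux
nte
wwyw
qctpu
ehylc
sbjf
xae
fja
zobne

Derivation:
Hunk 1: at line 6 remove [vjzml,lysrf,nlso] add [sbjf,xae] -> 11 lines: qdop hzux nte hqlwc tyy ekkts hvwle sbjf xae fja zobne
Hunk 2: at line 4 remove [tyy,ekkts] add [ozxpf,qctpu,vmvsj] -> 12 lines: qdop hzux nte hqlwc ozxpf qctpu vmvsj hvwle sbjf xae fja zobne
Hunk 3: at line 5 remove [vmvsj,hvwle] add [ehylc] -> 11 lines: qdop hzux nte hqlwc ozxpf qctpu ehylc sbjf xae fja zobne
Hunk 4: at line 2 remove [hqlwc,ozxpf] add [wwyw] -> 10 lines: qdop hzux nte wwyw qctpu ehylc sbjf xae fja zobne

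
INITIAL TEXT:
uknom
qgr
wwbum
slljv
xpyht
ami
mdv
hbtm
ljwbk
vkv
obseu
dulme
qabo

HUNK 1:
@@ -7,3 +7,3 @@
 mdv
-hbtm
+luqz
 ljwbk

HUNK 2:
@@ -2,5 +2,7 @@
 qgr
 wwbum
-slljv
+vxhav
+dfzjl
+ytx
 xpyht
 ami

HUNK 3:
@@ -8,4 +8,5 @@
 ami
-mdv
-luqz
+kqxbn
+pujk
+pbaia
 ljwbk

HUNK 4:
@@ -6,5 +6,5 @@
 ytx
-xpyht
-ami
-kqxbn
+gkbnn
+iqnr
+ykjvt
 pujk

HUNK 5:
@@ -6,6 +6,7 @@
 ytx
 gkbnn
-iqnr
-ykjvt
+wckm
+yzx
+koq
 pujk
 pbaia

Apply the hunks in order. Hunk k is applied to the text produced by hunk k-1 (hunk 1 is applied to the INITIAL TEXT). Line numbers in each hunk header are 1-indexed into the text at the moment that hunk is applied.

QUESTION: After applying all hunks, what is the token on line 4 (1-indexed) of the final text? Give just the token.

Answer: vxhav

Derivation:
Hunk 1: at line 7 remove [hbtm] add [luqz] -> 13 lines: uknom qgr wwbum slljv xpyht ami mdv luqz ljwbk vkv obseu dulme qabo
Hunk 2: at line 2 remove [slljv] add [vxhav,dfzjl,ytx] -> 15 lines: uknom qgr wwbum vxhav dfzjl ytx xpyht ami mdv luqz ljwbk vkv obseu dulme qabo
Hunk 3: at line 8 remove [mdv,luqz] add [kqxbn,pujk,pbaia] -> 16 lines: uknom qgr wwbum vxhav dfzjl ytx xpyht ami kqxbn pujk pbaia ljwbk vkv obseu dulme qabo
Hunk 4: at line 6 remove [xpyht,ami,kqxbn] add [gkbnn,iqnr,ykjvt] -> 16 lines: uknom qgr wwbum vxhav dfzjl ytx gkbnn iqnr ykjvt pujk pbaia ljwbk vkv obseu dulme qabo
Hunk 5: at line 6 remove [iqnr,ykjvt] add [wckm,yzx,koq] -> 17 lines: uknom qgr wwbum vxhav dfzjl ytx gkbnn wckm yzx koq pujk pbaia ljwbk vkv obseu dulme qabo
Final line 4: vxhav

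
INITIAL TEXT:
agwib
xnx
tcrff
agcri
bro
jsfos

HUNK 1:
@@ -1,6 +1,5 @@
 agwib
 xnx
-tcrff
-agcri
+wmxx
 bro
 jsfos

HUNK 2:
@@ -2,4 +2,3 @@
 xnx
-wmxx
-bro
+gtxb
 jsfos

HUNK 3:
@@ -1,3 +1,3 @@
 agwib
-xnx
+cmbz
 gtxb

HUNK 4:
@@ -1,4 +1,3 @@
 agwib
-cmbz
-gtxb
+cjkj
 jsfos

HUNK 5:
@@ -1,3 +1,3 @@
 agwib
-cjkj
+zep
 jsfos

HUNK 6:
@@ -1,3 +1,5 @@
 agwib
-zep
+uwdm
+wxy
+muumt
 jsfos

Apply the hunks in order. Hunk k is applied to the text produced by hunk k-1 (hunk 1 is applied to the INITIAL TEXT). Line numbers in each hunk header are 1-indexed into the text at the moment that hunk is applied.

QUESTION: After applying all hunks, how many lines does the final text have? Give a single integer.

Answer: 5

Derivation:
Hunk 1: at line 1 remove [tcrff,agcri] add [wmxx] -> 5 lines: agwib xnx wmxx bro jsfos
Hunk 2: at line 2 remove [wmxx,bro] add [gtxb] -> 4 lines: agwib xnx gtxb jsfos
Hunk 3: at line 1 remove [xnx] add [cmbz] -> 4 lines: agwib cmbz gtxb jsfos
Hunk 4: at line 1 remove [cmbz,gtxb] add [cjkj] -> 3 lines: agwib cjkj jsfos
Hunk 5: at line 1 remove [cjkj] add [zep] -> 3 lines: agwib zep jsfos
Hunk 6: at line 1 remove [zep] add [uwdm,wxy,muumt] -> 5 lines: agwib uwdm wxy muumt jsfos
Final line count: 5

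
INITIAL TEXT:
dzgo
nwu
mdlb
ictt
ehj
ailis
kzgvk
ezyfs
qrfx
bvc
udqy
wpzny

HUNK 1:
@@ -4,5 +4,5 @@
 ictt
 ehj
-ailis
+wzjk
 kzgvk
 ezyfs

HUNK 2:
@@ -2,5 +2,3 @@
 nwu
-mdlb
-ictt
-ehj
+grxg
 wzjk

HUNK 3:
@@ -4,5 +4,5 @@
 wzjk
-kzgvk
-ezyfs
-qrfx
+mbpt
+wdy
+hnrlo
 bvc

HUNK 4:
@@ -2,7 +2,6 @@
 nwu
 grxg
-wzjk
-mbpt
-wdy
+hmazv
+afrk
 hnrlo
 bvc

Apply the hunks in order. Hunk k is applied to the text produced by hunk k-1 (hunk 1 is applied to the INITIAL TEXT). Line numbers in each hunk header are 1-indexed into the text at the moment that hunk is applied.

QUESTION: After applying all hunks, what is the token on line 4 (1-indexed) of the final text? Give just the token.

Answer: hmazv

Derivation:
Hunk 1: at line 4 remove [ailis] add [wzjk] -> 12 lines: dzgo nwu mdlb ictt ehj wzjk kzgvk ezyfs qrfx bvc udqy wpzny
Hunk 2: at line 2 remove [mdlb,ictt,ehj] add [grxg] -> 10 lines: dzgo nwu grxg wzjk kzgvk ezyfs qrfx bvc udqy wpzny
Hunk 3: at line 4 remove [kzgvk,ezyfs,qrfx] add [mbpt,wdy,hnrlo] -> 10 lines: dzgo nwu grxg wzjk mbpt wdy hnrlo bvc udqy wpzny
Hunk 4: at line 2 remove [wzjk,mbpt,wdy] add [hmazv,afrk] -> 9 lines: dzgo nwu grxg hmazv afrk hnrlo bvc udqy wpzny
Final line 4: hmazv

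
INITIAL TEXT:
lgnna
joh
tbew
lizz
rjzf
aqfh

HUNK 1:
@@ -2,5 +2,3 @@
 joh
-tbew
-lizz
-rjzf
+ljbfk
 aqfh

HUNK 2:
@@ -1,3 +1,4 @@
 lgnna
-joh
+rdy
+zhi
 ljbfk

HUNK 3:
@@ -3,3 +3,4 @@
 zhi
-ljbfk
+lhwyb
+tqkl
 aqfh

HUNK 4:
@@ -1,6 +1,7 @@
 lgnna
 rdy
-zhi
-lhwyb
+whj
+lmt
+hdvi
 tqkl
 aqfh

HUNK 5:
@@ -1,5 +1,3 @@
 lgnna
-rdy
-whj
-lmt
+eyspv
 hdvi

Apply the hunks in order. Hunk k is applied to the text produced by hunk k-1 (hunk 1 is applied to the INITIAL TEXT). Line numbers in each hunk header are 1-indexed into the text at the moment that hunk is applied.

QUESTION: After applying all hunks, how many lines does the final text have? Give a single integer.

Answer: 5

Derivation:
Hunk 1: at line 2 remove [tbew,lizz,rjzf] add [ljbfk] -> 4 lines: lgnna joh ljbfk aqfh
Hunk 2: at line 1 remove [joh] add [rdy,zhi] -> 5 lines: lgnna rdy zhi ljbfk aqfh
Hunk 3: at line 3 remove [ljbfk] add [lhwyb,tqkl] -> 6 lines: lgnna rdy zhi lhwyb tqkl aqfh
Hunk 4: at line 1 remove [zhi,lhwyb] add [whj,lmt,hdvi] -> 7 lines: lgnna rdy whj lmt hdvi tqkl aqfh
Hunk 5: at line 1 remove [rdy,whj,lmt] add [eyspv] -> 5 lines: lgnna eyspv hdvi tqkl aqfh
Final line count: 5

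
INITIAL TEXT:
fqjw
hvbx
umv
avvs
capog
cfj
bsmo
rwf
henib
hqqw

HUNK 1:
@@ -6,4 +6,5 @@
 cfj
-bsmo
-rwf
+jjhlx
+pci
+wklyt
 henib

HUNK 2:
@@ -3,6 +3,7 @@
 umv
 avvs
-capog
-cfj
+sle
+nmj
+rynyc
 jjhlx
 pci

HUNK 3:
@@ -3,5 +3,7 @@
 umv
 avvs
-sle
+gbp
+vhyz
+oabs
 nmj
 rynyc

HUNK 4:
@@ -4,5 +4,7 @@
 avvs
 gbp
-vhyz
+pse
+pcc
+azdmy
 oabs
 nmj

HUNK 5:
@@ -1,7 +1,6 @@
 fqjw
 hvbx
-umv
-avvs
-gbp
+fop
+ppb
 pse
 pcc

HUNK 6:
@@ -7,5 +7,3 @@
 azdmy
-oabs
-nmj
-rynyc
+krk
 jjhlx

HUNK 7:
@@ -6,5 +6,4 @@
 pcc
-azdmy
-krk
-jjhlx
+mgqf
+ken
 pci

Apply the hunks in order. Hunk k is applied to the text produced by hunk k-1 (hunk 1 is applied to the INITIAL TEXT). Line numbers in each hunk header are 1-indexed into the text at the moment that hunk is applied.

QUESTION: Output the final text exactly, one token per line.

Hunk 1: at line 6 remove [bsmo,rwf] add [jjhlx,pci,wklyt] -> 11 lines: fqjw hvbx umv avvs capog cfj jjhlx pci wklyt henib hqqw
Hunk 2: at line 3 remove [capog,cfj] add [sle,nmj,rynyc] -> 12 lines: fqjw hvbx umv avvs sle nmj rynyc jjhlx pci wklyt henib hqqw
Hunk 3: at line 3 remove [sle] add [gbp,vhyz,oabs] -> 14 lines: fqjw hvbx umv avvs gbp vhyz oabs nmj rynyc jjhlx pci wklyt henib hqqw
Hunk 4: at line 4 remove [vhyz] add [pse,pcc,azdmy] -> 16 lines: fqjw hvbx umv avvs gbp pse pcc azdmy oabs nmj rynyc jjhlx pci wklyt henib hqqw
Hunk 5: at line 1 remove [umv,avvs,gbp] add [fop,ppb] -> 15 lines: fqjw hvbx fop ppb pse pcc azdmy oabs nmj rynyc jjhlx pci wklyt henib hqqw
Hunk 6: at line 7 remove [oabs,nmj,rynyc] add [krk] -> 13 lines: fqjw hvbx fop ppb pse pcc azdmy krk jjhlx pci wklyt henib hqqw
Hunk 7: at line 6 remove [azdmy,krk,jjhlx] add [mgqf,ken] -> 12 lines: fqjw hvbx fop ppb pse pcc mgqf ken pci wklyt henib hqqw

Answer: fqjw
hvbx
fop
ppb
pse
pcc
mgqf
ken
pci
wklyt
henib
hqqw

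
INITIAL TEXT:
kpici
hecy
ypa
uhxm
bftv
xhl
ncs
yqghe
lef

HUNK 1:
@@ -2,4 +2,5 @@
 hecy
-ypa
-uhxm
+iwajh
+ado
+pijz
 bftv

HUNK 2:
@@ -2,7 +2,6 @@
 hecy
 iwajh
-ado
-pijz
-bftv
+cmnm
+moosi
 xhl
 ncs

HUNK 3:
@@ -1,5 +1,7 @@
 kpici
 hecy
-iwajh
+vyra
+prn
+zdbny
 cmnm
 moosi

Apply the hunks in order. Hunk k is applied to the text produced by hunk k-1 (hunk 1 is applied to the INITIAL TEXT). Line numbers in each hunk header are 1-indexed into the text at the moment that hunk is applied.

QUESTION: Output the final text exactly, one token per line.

Answer: kpici
hecy
vyra
prn
zdbny
cmnm
moosi
xhl
ncs
yqghe
lef

Derivation:
Hunk 1: at line 2 remove [ypa,uhxm] add [iwajh,ado,pijz] -> 10 lines: kpici hecy iwajh ado pijz bftv xhl ncs yqghe lef
Hunk 2: at line 2 remove [ado,pijz,bftv] add [cmnm,moosi] -> 9 lines: kpici hecy iwajh cmnm moosi xhl ncs yqghe lef
Hunk 3: at line 1 remove [iwajh] add [vyra,prn,zdbny] -> 11 lines: kpici hecy vyra prn zdbny cmnm moosi xhl ncs yqghe lef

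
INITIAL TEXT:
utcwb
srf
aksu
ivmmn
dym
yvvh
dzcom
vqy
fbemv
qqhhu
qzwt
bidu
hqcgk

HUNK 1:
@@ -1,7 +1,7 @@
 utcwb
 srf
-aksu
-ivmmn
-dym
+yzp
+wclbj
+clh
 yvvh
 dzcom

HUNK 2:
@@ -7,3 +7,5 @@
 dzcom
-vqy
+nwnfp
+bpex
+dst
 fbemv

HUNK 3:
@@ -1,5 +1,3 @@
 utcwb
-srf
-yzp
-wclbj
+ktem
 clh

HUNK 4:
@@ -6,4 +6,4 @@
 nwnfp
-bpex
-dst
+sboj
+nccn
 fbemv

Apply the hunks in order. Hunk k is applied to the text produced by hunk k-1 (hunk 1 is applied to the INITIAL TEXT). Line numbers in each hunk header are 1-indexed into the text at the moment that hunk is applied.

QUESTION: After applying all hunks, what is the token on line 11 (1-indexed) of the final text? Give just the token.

Answer: qzwt

Derivation:
Hunk 1: at line 1 remove [aksu,ivmmn,dym] add [yzp,wclbj,clh] -> 13 lines: utcwb srf yzp wclbj clh yvvh dzcom vqy fbemv qqhhu qzwt bidu hqcgk
Hunk 2: at line 7 remove [vqy] add [nwnfp,bpex,dst] -> 15 lines: utcwb srf yzp wclbj clh yvvh dzcom nwnfp bpex dst fbemv qqhhu qzwt bidu hqcgk
Hunk 3: at line 1 remove [srf,yzp,wclbj] add [ktem] -> 13 lines: utcwb ktem clh yvvh dzcom nwnfp bpex dst fbemv qqhhu qzwt bidu hqcgk
Hunk 4: at line 6 remove [bpex,dst] add [sboj,nccn] -> 13 lines: utcwb ktem clh yvvh dzcom nwnfp sboj nccn fbemv qqhhu qzwt bidu hqcgk
Final line 11: qzwt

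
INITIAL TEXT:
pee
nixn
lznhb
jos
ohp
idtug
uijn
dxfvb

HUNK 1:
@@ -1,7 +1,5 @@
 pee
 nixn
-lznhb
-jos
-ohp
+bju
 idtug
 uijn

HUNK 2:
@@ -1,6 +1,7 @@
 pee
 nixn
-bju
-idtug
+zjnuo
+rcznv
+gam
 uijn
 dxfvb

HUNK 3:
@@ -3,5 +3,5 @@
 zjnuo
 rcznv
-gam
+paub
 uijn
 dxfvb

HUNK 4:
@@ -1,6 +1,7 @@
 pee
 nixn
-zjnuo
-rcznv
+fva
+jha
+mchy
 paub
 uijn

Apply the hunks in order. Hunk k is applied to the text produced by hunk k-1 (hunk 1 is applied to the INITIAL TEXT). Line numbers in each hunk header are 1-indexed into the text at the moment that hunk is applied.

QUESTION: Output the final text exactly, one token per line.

Hunk 1: at line 1 remove [lznhb,jos,ohp] add [bju] -> 6 lines: pee nixn bju idtug uijn dxfvb
Hunk 2: at line 1 remove [bju,idtug] add [zjnuo,rcznv,gam] -> 7 lines: pee nixn zjnuo rcznv gam uijn dxfvb
Hunk 3: at line 3 remove [gam] add [paub] -> 7 lines: pee nixn zjnuo rcznv paub uijn dxfvb
Hunk 4: at line 1 remove [zjnuo,rcznv] add [fva,jha,mchy] -> 8 lines: pee nixn fva jha mchy paub uijn dxfvb

Answer: pee
nixn
fva
jha
mchy
paub
uijn
dxfvb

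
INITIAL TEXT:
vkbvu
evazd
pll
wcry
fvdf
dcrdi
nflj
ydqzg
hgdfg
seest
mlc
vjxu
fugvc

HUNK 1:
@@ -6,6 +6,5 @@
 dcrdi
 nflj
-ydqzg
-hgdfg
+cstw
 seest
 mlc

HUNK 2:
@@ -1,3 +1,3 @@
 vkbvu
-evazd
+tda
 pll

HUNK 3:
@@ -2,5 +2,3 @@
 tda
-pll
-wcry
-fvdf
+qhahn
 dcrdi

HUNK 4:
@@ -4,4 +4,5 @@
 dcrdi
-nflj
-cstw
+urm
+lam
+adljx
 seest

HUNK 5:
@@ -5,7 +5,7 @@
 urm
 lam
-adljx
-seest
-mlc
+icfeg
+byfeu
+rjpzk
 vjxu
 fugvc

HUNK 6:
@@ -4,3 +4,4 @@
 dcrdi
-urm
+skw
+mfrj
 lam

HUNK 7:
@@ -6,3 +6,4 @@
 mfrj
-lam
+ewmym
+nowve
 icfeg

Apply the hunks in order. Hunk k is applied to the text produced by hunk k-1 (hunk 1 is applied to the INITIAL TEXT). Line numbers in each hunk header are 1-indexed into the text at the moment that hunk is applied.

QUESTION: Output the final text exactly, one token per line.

Answer: vkbvu
tda
qhahn
dcrdi
skw
mfrj
ewmym
nowve
icfeg
byfeu
rjpzk
vjxu
fugvc

Derivation:
Hunk 1: at line 6 remove [ydqzg,hgdfg] add [cstw] -> 12 lines: vkbvu evazd pll wcry fvdf dcrdi nflj cstw seest mlc vjxu fugvc
Hunk 2: at line 1 remove [evazd] add [tda] -> 12 lines: vkbvu tda pll wcry fvdf dcrdi nflj cstw seest mlc vjxu fugvc
Hunk 3: at line 2 remove [pll,wcry,fvdf] add [qhahn] -> 10 lines: vkbvu tda qhahn dcrdi nflj cstw seest mlc vjxu fugvc
Hunk 4: at line 4 remove [nflj,cstw] add [urm,lam,adljx] -> 11 lines: vkbvu tda qhahn dcrdi urm lam adljx seest mlc vjxu fugvc
Hunk 5: at line 5 remove [adljx,seest,mlc] add [icfeg,byfeu,rjpzk] -> 11 lines: vkbvu tda qhahn dcrdi urm lam icfeg byfeu rjpzk vjxu fugvc
Hunk 6: at line 4 remove [urm] add [skw,mfrj] -> 12 lines: vkbvu tda qhahn dcrdi skw mfrj lam icfeg byfeu rjpzk vjxu fugvc
Hunk 7: at line 6 remove [lam] add [ewmym,nowve] -> 13 lines: vkbvu tda qhahn dcrdi skw mfrj ewmym nowve icfeg byfeu rjpzk vjxu fugvc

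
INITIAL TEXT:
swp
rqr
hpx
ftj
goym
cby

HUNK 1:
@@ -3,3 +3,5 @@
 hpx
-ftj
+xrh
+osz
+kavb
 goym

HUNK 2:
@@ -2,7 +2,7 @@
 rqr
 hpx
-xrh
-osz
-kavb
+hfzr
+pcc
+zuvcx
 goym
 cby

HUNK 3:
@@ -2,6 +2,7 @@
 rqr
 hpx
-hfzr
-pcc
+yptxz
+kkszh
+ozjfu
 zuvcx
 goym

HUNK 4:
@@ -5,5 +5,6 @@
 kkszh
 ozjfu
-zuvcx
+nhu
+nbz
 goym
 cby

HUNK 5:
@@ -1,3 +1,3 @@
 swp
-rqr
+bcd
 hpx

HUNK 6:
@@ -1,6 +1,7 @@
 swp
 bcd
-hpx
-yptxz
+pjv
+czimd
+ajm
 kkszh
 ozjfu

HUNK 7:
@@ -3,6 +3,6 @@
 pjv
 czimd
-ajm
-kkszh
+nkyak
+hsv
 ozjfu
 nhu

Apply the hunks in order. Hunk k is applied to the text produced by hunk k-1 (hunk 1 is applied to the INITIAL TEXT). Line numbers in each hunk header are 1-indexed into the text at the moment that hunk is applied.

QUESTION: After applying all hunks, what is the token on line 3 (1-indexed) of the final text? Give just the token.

Hunk 1: at line 3 remove [ftj] add [xrh,osz,kavb] -> 8 lines: swp rqr hpx xrh osz kavb goym cby
Hunk 2: at line 2 remove [xrh,osz,kavb] add [hfzr,pcc,zuvcx] -> 8 lines: swp rqr hpx hfzr pcc zuvcx goym cby
Hunk 3: at line 2 remove [hfzr,pcc] add [yptxz,kkszh,ozjfu] -> 9 lines: swp rqr hpx yptxz kkszh ozjfu zuvcx goym cby
Hunk 4: at line 5 remove [zuvcx] add [nhu,nbz] -> 10 lines: swp rqr hpx yptxz kkszh ozjfu nhu nbz goym cby
Hunk 5: at line 1 remove [rqr] add [bcd] -> 10 lines: swp bcd hpx yptxz kkszh ozjfu nhu nbz goym cby
Hunk 6: at line 1 remove [hpx,yptxz] add [pjv,czimd,ajm] -> 11 lines: swp bcd pjv czimd ajm kkszh ozjfu nhu nbz goym cby
Hunk 7: at line 3 remove [ajm,kkszh] add [nkyak,hsv] -> 11 lines: swp bcd pjv czimd nkyak hsv ozjfu nhu nbz goym cby
Final line 3: pjv

Answer: pjv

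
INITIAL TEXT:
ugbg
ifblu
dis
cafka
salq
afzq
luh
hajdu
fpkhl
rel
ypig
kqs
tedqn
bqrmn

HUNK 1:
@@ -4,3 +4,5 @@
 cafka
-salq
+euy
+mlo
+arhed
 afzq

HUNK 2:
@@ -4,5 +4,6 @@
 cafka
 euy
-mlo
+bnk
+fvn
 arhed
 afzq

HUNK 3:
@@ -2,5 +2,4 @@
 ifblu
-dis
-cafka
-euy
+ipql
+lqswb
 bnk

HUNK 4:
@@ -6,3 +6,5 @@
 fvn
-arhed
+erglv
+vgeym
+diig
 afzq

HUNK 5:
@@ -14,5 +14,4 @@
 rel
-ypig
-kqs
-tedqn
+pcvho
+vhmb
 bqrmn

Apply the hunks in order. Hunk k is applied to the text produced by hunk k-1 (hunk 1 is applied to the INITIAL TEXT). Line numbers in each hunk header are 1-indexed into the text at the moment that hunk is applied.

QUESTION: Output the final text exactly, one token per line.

Hunk 1: at line 4 remove [salq] add [euy,mlo,arhed] -> 16 lines: ugbg ifblu dis cafka euy mlo arhed afzq luh hajdu fpkhl rel ypig kqs tedqn bqrmn
Hunk 2: at line 4 remove [mlo] add [bnk,fvn] -> 17 lines: ugbg ifblu dis cafka euy bnk fvn arhed afzq luh hajdu fpkhl rel ypig kqs tedqn bqrmn
Hunk 3: at line 2 remove [dis,cafka,euy] add [ipql,lqswb] -> 16 lines: ugbg ifblu ipql lqswb bnk fvn arhed afzq luh hajdu fpkhl rel ypig kqs tedqn bqrmn
Hunk 4: at line 6 remove [arhed] add [erglv,vgeym,diig] -> 18 lines: ugbg ifblu ipql lqswb bnk fvn erglv vgeym diig afzq luh hajdu fpkhl rel ypig kqs tedqn bqrmn
Hunk 5: at line 14 remove [ypig,kqs,tedqn] add [pcvho,vhmb] -> 17 lines: ugbg ifblu ipql lqswb bnk fvn erglv vgeym diig afzq luh hajdu fpkhl rel pcvho vhmb bqrmn

Answer: ugbg
ifblu
ipql
lqswb
bnk
fvn
erglv
vgeym
diig
afzq
luh
hajdu
fpkhl
rel
pcvho
vhmb
bqrmn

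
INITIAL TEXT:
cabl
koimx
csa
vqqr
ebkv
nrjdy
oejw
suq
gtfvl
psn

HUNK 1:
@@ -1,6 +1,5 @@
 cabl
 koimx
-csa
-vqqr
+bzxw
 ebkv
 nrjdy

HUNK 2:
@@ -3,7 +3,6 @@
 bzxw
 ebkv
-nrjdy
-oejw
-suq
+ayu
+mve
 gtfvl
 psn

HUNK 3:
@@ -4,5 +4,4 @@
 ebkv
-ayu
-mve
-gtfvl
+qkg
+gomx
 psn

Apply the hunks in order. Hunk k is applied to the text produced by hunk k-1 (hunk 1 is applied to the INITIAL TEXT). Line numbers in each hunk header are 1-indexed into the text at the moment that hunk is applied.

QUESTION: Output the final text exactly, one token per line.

Answer: cabl
koimx
bzxw
ebkv
qkg
gomx
psn

Derivation:
Hunk 1: at line 1 remove [csa,vqqr] add [bzxw] -> 9 lines: cabl koimx bzxw ebkv nrjdy oejw suq gtfvl psn
Hunk 2: at line 3 remove [nrjdy,oejw,suq] add [ayu,mve] -> 8 lines: cabl koimx bzxw ebkv ayu mve gtfvl psn
Hunk 3: at line 4 remove [ayu,mve,gtfvl] add [qkg,gomx] -> 7 lines: cabl koimx bzxw ebkv qkg gomx psn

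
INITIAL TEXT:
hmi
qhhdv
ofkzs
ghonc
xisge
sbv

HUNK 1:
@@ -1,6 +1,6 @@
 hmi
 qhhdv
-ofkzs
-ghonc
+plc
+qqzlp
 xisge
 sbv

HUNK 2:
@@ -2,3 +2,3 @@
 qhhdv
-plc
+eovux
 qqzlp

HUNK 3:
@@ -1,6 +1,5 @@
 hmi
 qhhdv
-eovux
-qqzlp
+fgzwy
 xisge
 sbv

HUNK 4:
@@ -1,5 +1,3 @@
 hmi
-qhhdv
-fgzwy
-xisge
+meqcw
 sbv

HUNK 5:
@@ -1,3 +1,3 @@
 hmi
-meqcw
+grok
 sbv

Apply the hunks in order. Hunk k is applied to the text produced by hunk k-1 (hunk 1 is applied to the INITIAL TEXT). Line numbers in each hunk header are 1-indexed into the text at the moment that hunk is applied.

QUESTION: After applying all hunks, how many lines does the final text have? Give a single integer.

Answer: 3

Derivation:
Hunk 1: at line 1 remove [ofkzs,ghonc] add [plc,qqzlp] -> 6 lines: hmi qhhdv plc qqzlp xisge sbv
Hunk 2: at line 2 remove [plc] add [eovux] -> 6 lines: hmi qhhdv eovux qqzlp xisge sbv
Hunk 3: at line 1 remove [eovux,qqzlp] add [fgzwy] -> 5 lines: hmi qhhdv fgzwy xisge sbv
Hunk 4: at line 1 remove [qhhdv,fgzwy,xisge] add [meqcw] -> 3 lines: hmi meqcw sbv
Hunk 5: at line 1 remove [meqcw] add [grok] -> 3 lines: hmi grok sbv
Final line count: 3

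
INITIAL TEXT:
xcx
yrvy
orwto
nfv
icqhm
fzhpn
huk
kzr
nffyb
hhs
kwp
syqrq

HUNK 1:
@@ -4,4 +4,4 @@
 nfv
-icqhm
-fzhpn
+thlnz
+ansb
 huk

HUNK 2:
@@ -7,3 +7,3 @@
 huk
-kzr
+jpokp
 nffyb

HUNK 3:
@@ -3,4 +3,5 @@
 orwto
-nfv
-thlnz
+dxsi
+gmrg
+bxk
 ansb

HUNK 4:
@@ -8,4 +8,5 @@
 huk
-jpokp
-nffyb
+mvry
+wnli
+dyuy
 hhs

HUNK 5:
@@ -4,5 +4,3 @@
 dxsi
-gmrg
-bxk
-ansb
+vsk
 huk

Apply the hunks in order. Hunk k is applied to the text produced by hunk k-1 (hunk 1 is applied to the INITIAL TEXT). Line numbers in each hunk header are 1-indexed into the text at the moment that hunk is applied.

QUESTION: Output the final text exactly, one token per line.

Answer: xcx
yrvy
orwto
dxsi
vsk
huk
mvry
wnli
dyuy
hhs
kwp
syqrq

Derivation:
Hunk 1: at line 4 remove [icqhm,fzhpn] add [thlnz,ansb] -> 12 lines: xcx yrvy orwto nfv thlnz ansb huk kzr nffyb hhs kwp syqrq
Hunk 2: at line 7 remove [kzr] add [jpokp] -> 12 lines: xcx yrvy orwto nfv thlnz ansb huk jpokp nffyb hhs kwp syqrq
Hunk 3: at line 3 remove [nfv,thlnz] add [dxsi,gmrg,bxk] -> 13 lines: xcx yrvy orwto dxsi gmrg bxk ansb huk jpokp nffyb hhs kwp syqrq
Hunk 4: at line 8 remove [jpokp,nffyb] add [mvry,wnli,dyuy] -> 14 lines: xcx yrvy orwto dxsi gmrg bxk ansb huk mvry wnli dyuy hhs kwp syqrq
Hunk 5: at line 4 remove [gmrg,bxk,ansb] add [vsk] -> 12 lines: xcx yrvy orwto dxsi vsk huk mvry wnli dyuy hhs kwp syqrq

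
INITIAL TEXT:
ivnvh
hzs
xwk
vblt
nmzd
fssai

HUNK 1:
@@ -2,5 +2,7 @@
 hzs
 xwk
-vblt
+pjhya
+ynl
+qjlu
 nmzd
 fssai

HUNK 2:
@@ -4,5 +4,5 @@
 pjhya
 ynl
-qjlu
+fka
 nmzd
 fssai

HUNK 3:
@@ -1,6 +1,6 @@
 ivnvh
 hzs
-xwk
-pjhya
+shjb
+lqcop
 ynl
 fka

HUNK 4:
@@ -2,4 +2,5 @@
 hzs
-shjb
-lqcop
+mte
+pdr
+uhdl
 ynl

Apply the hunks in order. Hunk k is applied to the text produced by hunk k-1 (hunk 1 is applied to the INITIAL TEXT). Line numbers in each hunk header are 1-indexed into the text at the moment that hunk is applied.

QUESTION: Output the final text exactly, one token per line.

Hunk 1: at line 2 remove [vblt] add [pjhya,ynl,qjlu] -> 8 lines: ivnvh hzs xwk pjhya ynl qjlu nmzd fssai
Hunk 2: at line 4 remove [qjlu] add [fka] -> 8 lines: ivnvh hzs xwk pjhya ynl fka nmzd fssai
Hunk 3: at line 1 remove [xwk,pjhya] add [shjb,lqcop] -> 8 lines: ivnvh hzs shjb lqcop ynl fka nmzd fssai
Hunk 4: at line 2 remove [shjb,lqcop] add [mte,pdr,uhdl] -> 9 lines: ivnvh hzs mte pdr uhdl ynl fka nmzd fssai

Answer: ivnvh
hzs
mte
pdr
uhdl
ynl
fka
nmzd
fssai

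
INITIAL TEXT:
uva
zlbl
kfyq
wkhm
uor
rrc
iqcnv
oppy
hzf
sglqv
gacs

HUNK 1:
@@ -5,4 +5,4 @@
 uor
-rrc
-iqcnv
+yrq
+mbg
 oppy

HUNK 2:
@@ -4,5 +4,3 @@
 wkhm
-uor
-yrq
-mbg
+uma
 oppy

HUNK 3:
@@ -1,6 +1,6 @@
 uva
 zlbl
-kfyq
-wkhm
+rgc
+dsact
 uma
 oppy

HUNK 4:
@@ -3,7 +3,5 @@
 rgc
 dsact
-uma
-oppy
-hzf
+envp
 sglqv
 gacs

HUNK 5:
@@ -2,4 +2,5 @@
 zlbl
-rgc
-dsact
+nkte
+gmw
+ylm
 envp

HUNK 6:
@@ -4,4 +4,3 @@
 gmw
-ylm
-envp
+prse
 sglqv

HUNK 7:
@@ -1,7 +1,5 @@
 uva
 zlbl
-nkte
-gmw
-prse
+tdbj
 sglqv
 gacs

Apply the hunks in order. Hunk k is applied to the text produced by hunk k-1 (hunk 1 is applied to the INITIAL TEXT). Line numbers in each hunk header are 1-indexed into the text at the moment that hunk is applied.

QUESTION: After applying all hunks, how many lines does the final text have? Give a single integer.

Hunk 1: at line 5 remove [rrc,iqcnv] add [yrq,mbg] -> 11 lines: uva zlbl kfyq wkhm uor yrq mbg oppy hzf sglqv gacs
Hunk 2: at line 4 remove [uor,yrq,mbg] add [uma] -> 9 lines: uva zlbl kfyq wkhm uma oppy hzf sglqv gacs
Hunk 3: at line 1 remove [kfyq,wkhm] add [rgc,dsact] -> 9 lines: uva zlbl rgc dsact uma oppy hzf sglqv gacs
Hunk 4: at line 3 remove [uma,oppy,hzf] add [envp] -> 7 lines: uva zlbl rgc dsact envp sglqv gacs
Hunk 5: at line 2 remove [rgc,dsact] add [nkte,gmw,ylm] -> 8 lines: uva zlbl nkte gmw ylm envp sglqv gacs
Hunk 6: at line 4 remove [ylm,envp] add [prse] -> 7 lines: uva zlbl nkte gmw prse sglqv gacs
Hunk 7: at line 1 remove [nkte,gmw,prse] add [tdbj] -> 5 lines: uva zlbl tdbj sglqv gacs
Final line count: 5

Answer: 5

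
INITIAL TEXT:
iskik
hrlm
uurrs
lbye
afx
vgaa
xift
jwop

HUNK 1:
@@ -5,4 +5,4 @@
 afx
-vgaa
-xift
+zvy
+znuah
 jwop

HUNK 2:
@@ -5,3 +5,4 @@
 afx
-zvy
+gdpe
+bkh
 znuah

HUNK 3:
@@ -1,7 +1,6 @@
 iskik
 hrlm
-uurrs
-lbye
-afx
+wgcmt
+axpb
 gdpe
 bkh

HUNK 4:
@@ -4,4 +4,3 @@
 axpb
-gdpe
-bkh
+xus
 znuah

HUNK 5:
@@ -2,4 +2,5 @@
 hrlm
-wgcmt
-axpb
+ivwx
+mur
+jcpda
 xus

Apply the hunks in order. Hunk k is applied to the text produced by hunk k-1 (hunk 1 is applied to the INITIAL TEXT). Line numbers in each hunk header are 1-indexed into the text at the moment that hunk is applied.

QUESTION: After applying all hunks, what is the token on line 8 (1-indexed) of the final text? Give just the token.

Answer: jwop

Derivation:
Hunk 1: at line 5 remove [vgaa,xift] add [zvy,znuah] -> 8 lines: iskik hrlm uurrs lbye afx zvy znuah jwop
Hunk 2: at line 5 remove [zvy] add [gdpe,bkh] -> 9 lines: iskik hrlm uurrs lbye afx gdpe bkh znuah jwop
Hunk 3: at line 1 remove [uurrs,lbye,afx] add [wgcmt,axpb] -> 8 lines: iskik hrlm wgcmt axpb gdpe bkh znuah jwop
Hunk 4: at line 4 remove [gdpe,bkh] add [xus] -> 7 lines: iskik hrlm wgcmt axpb xus znuah jwop
Hunk 5: at line 2 remove [wgcmt,axpb] add [ivwx,mur,jcpda] -> 8 lines: iskik hrlm ivwx mur jcpda xus znuah jwop
Final line 8: jwop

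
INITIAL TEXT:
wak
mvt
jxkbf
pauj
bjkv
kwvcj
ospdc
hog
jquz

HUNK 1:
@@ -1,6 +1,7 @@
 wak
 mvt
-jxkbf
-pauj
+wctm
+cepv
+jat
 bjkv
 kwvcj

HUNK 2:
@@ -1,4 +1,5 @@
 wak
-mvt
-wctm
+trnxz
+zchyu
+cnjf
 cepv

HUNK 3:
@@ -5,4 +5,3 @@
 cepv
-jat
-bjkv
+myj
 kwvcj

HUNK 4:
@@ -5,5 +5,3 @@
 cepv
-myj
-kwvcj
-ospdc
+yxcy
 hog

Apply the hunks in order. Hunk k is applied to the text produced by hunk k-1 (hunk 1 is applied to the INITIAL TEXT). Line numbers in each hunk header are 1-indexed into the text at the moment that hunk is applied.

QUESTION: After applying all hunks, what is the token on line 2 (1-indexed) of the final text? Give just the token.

Answer: trnxz

Derivation:
Hunk 1: at line 1 remove [jxkbf,pauj] add [wctm,cepv,jat] -> 10 lines: wak mvt wctm cepv jat bjkv kwvcj ospdc hog jquz
Hunk 2: at line 1 remove [mvt,wctm] add [trnxz,zchyu,cnjf] -> 11 lines: wak trnxz zchyu cnjf cepv jat bjkv kwvcj ospdc hog jquz
Hunk 3: at line 5 remove [jat,bjkv] add [myj] -> 10 lines: wak trnxz zchyu cnjf cepv myj kwvcj ospdc hog jquz
Hunk 4: at line 5 remove [myj,kwvcj,ospdc] add [yxcy] -> 8 lines: wak trnxz zchyu cnjf cepv yxcy hog jquz
Final line 2: trnxz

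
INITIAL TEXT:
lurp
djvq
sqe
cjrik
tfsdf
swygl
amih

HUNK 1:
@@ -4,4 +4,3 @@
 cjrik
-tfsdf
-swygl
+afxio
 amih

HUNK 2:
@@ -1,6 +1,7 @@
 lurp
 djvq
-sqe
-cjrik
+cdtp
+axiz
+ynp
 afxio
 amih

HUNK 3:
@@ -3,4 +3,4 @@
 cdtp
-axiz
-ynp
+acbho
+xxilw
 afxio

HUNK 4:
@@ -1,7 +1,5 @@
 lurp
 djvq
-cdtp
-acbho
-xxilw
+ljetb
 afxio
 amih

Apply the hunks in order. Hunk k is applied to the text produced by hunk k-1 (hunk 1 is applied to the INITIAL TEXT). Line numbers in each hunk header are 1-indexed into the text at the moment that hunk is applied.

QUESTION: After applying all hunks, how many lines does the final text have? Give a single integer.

Hunk 1: at line 4 remove [tfsdf,swygl] add [afxio] -> 6 lines: lurp djvq sqe cjrik afxio amih
Hunk 2: at line 1 remove [sqe,cjrik] add [cdtp,axiz,ynp] -> 7 lines: lurp djvq cdtp axiz ynp afxio amih
Hunk 3: at line 3 remove [axiz,ynp] add [acbho,xxilw] -> 7 lines: lurp djvq cdtp acbho xxilw afxio amih
Hunk 4: at line 1 remove [cdtp,acbho,xxilw] add [ljetb] -> 5 lines: lurp djvq ljetb afxio amih
Final line count: 5

Answer: 5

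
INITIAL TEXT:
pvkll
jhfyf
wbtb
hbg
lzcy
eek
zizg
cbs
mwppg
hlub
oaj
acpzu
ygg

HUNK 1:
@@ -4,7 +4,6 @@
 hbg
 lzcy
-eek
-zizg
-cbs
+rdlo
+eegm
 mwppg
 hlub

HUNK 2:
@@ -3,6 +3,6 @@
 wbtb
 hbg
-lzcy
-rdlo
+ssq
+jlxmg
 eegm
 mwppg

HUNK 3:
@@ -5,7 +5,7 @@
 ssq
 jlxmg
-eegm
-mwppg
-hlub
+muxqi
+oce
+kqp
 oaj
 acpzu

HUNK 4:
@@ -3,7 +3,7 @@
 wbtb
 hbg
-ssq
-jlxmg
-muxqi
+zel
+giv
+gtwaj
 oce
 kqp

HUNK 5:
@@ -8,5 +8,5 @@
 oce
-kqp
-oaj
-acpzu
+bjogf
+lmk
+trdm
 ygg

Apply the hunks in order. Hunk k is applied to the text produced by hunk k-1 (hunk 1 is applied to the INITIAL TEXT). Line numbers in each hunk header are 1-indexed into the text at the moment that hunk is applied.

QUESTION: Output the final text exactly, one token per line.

Hunk 1: at line 4 remove [eek,zizg,cbs] add [rdlo,eegm] -> 12 lines: pvkll jhfyf wbtb hbg lzcy rdlo eegm mwppg hlub oaj acpzu ygg
Hunk 2: at line 3 remove [lzcy,rdlo] add [ssq,jlxmg] -> 12 lines: pvkll jhfyf wbtb hbg ssq jlxmg eegm mwppg hlub oaj acpzu ygg
Hunk 3: at line 5 remove [eegm,mwppg,hlub] add [muxqi,oce,kqp] -> 12 lines: pvkll jhfyf wbtb hbg ssq jlxmg muxqi oce kqp oaj acpzu ygg
Hunk 4: at line 3 remove [ssq,jlxmg,muxqi] add [zel,giv,gtwaj] -> 12 lines: pvkll jhfyf wbtb hbg zel giv gtwaj oce kqp oaj acpzu ygg
Hunk 5: at line 8 remove [kqp,oaj,acpzu] add [bjogf,lmk,trdm] -> 12 lines: pvkll jhfyf wbtb hbg zel giv gtwaj oce bjogf lmk trdm ygg

Answer: pvkll
jhfyf
wbtb
hbg
zel
giv
gtwaj
oce
bjogf
lmk
trdm
ygg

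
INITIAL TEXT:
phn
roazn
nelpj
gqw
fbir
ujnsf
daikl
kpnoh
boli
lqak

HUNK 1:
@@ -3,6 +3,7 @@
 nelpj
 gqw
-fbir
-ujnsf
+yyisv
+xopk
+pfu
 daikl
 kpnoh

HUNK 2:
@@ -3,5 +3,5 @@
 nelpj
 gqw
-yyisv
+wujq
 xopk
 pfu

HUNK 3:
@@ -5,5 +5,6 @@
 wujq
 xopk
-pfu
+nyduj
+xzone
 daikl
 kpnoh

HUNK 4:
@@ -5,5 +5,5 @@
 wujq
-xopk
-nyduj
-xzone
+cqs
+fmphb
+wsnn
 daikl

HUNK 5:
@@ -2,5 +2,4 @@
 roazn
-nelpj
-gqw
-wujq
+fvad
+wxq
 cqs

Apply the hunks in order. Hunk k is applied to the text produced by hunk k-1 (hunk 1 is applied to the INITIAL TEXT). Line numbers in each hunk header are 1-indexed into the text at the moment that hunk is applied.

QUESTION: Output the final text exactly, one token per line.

Answer: phn
roazn
fvad
wxq
cqs
fmphb
wsnn
daikl
kpnoh
boli
lqak

Derivation:
Hunk 1: at line 3 remove [fbir,ujnsf] add [yyisv,xopk,pfu] -> 11 lines: phn roazn nelpj gqw yyisv xopk pfu daikl kpnoh boli lqak
Hunk 2: at line 3 remove [yyisv] add [wujq] -> 11 lines: phn roazn nelpj gqw wujq xopk pfu daikl kpnoh boli lqak
Hunk 3: at line 5 remove [pfu] add [nyduj,xzone] -> 12 lines: phn roazn nelpj gqw wujq xopk nyduj xzone daikl kpnoh boli lqak
Hunk 4: at line 5 remove [xopk,nyduj,xzone] add [cqs,fmphb,wsnn] -> 12 lines: phn roazn nelpj gqw wujq cqs fmphb wsnn daikl kpnoh boli lqak
Hunk 5: at line 2 remove [nelpj,gqw,wujq] add [fvad,wxq] -> 11 lines: phn roazn fvad wxq cqs fmphb wsnn daikl kpnoh boli lqak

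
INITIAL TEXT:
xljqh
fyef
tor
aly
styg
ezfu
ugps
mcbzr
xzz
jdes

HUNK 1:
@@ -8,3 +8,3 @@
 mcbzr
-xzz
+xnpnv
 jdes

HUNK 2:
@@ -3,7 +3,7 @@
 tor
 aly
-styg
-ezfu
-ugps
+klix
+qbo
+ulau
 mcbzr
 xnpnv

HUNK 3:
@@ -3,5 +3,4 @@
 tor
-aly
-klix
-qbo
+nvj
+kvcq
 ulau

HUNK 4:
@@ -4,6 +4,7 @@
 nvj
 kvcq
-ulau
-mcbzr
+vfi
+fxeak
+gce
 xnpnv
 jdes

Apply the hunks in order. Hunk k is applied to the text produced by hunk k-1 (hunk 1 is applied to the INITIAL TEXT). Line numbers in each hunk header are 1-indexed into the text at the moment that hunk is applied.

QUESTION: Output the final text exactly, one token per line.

Answer: xljqh
fyef
tor
nvj
kvcq
vfi
fxeak
gce
xnpnv
jdes

Derivation:
Hunk 1: at line 8 remove [xzz] add [xnpnv] -> 10 lines: xljqh fyef tor aly styg ezfu ugps mcbzr xnpnv jdes
Hunk 2: at line 3 remove [styg,ezfu,ugps] add [klix,qbo,ulau] -> 10 lines: xljqh fyef tor aly klix qbo ulau mcbzr xnpnv jdes
Hunk 3: at line 3 remove [aly,klix,qbo] add [nvj,kvcq] -> 9 lines: xljqh fyef tor nvj kvcq ulau mcbzr xnpnv jdes
Hunk 4: at line 4 remove [ulau,mcbzr] add [vfi,fxeak,gce] -> 10 lines: xljqh fyef tor nvj kvcq vfi fxeak gce xnpnv jdes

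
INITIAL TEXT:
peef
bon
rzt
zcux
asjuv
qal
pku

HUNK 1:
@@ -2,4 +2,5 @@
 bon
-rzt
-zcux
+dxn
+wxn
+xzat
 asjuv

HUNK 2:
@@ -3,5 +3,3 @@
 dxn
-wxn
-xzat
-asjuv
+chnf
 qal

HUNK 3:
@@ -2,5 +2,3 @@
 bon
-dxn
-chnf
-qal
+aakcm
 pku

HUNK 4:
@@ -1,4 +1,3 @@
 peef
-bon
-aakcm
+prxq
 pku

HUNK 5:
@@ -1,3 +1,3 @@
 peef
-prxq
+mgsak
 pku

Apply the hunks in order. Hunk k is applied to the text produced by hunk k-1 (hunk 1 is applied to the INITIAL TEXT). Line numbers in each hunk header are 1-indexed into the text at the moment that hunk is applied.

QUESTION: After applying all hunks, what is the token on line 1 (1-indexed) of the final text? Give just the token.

Hunk 1: at line 2 remove [rzt,zcux] add [dxn,wxn,xzat] -> 8 lines: peef bon dxn wxn xzat asjuv qal pku
Hunk 2: at line 3 remove [wxn,xzat,asjuv] add [chnf] -> 6 lines: peef bon dxn chnf qal pku
Hunk 3: at line 2 remove [dxn,chnf,qal] add [aakcm] -> 4 lines: peef bon aakcm pku
Hunk 4: at line 1 remove [bon,aakcm] add [prxq] -> 3 lines: peef prxq pku
Hunk 5: at line 1 remove [prxq] add [mgsak] -> 3 lines: peef mgsak pku
Final line 1: peef

Answer: peef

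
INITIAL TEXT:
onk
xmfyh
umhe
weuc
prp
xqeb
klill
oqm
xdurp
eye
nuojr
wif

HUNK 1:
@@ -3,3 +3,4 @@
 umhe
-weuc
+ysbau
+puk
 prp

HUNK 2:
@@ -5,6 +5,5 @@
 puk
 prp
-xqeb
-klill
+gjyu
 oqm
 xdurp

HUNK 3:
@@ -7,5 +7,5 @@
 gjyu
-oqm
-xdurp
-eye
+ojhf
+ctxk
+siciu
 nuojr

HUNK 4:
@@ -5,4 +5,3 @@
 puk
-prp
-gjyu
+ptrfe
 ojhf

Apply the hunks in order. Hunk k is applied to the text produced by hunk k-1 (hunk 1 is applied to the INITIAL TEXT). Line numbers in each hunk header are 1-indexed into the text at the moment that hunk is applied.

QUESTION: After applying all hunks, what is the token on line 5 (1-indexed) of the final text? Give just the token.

Answer: puk

Derivation:
Hunk 1: at line 3 remove [weuc] add [ysbau,puk] -> 13 lines: onk xmfyh umhe ysbau puk prp xqeb klill oqm xdurp eye nuojr wif
Hunk 2: at line 5 remove [xqeb,klill] add [gjyu] -> 12 lines: onk xmfyh umhe ysbau puk prp gjyu oqm xdurp eye nuojr wif
Hunk 3: at line 7 remove [oqm,xdurp,eye] add [ojhf,ctxk,siciu] -> 12 lines: onk xmfyh umhe ysbau puk prp gjyu ojhf ctxk siciu nuojr wif
Hunk 4: at line 5 remove [prp,gjyu] add [ptrfe] -> 11 lines: onk xmfyh umhe ysbau puk ptrfe ojhf ctxk siciu nuojr wif
Final line 5: puk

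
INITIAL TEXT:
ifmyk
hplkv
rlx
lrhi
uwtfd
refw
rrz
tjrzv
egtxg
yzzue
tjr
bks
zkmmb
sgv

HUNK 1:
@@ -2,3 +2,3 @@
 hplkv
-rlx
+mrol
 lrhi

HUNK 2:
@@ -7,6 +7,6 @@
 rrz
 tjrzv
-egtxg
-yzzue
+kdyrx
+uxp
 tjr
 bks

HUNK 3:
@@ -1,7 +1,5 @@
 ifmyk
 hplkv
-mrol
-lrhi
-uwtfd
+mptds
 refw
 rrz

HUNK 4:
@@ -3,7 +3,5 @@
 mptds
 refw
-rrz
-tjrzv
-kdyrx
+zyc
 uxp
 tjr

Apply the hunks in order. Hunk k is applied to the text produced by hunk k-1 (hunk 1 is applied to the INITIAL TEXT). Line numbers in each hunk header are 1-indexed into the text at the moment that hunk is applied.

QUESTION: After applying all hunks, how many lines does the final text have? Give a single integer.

Hunk 1: at line 2 remove [rlx] add [mrol] -> 14 lines: ifmyk hplkv mrol lrhi uwtfd refw rrz tjrzv egtxg yzzue tjr bks zkmmb sgv
Hunk 2: at line 7 remove [egtxg,yzzue] add [kdyrx,uxp] -> 14 lines: ifmyk hplkv mrol lrhi uwtfd refw rrz tjrzv kdyrx uxp tjr bks zkmmb sgv
Hunk 3: at line 1 remove [mrol,lrhi,uwtfd] add [mptds] -> 12 lines: ifmyk hplkv mptds refw rrz tjrzv kdyrx uxp tjr bks zkmmb sgv
Hunk 4: at line 3 remove [rrz,tjrzv,kdyrx] add [zyc] -> 10 lines: ifmyk hplkv mptds refw zyc uxp tjr bks zkmmb sgv
Final line count: 10

Answer: 10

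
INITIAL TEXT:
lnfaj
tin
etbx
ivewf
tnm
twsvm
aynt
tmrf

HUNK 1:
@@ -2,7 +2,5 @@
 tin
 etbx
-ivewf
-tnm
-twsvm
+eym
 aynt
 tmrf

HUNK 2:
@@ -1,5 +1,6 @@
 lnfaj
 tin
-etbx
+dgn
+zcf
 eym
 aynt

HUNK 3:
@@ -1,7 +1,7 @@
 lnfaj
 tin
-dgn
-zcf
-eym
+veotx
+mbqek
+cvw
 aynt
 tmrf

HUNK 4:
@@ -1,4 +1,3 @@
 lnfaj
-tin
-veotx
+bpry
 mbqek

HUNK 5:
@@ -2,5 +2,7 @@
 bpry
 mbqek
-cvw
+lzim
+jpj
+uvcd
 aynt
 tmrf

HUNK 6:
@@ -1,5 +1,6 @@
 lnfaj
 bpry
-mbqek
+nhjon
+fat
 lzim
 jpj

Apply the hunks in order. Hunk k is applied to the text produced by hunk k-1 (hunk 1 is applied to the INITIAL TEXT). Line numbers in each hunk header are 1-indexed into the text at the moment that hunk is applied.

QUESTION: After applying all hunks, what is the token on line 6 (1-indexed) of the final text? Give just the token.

Hunk 1: at line 2 remove [ivewf,tnm,twsvm] add [eym] -> 6 lines: lnfaj tin etbx eym aynt tmrf
Hunk 2: at line 1 remove [etbx] add [dgn,zcf] -> 7 lines: lnfaj tin dgn zcf eym aynt tmrf
Hunk 3: at line 1 remove [dgn,zcf,eym] add [veotx,mbqek,cvw] -> 7 lines: lnfaj tin veotx mbqek cvw aynt tmrf
Hunk 4: at line 1 remove [tin,veotx] add [bpry] -> 6 lines: lnfaj bpry mbqek cvw aynt tmrf
Hunk 5: at line 2 remove [cvw] add [lzim,jpj,uvcd] -> 8 lines: lnfaj bpry mbqek lzim jpj uvcd aynt tmrf
Hunk 6: at line 1 remove [mbqek] add [nhjon,fat] -> 9 lines: lnfaj bpry nhjon fat lzim jpj uvcd aynt tmrf
Final line 6: jpj

Answer: jpj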